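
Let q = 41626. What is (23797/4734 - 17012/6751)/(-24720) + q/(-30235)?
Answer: -6577661086263629/4777325103310560 ≈ -1.3769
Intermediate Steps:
(23797/4734 - 17012/6751)/(-24720) + q/(-30235) = (23797/4734 - 17012/6751)/(-24720) + 41626/(-30235) = (23797*(1/4734) - 17012*1/6751)*(-1/24720) + 41626*(-1/30235) = (23797/4734 - 17012/6751)*(-1/24720) - 41626/30235 = (80118739/31959234)*(-1/24720) - 41626/30235 = -80118739/790032264480 - 41626/30235 = -6577661086263629/4777325103310560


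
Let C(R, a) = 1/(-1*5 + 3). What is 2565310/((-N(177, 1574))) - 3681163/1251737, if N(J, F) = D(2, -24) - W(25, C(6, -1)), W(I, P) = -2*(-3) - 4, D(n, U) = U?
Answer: 1605498866616/16272581 ≈ 98663.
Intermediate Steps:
C(R, a) = -1/2 (C(R, a) = 1/(-5 + 3) = 1/(-2) = -1/2)
W(I, P) = 2 (W(I, P) = 6 - 4 = 2)
N(J, F) = -26 (N(J, F) = -24 - 1*2 = -24 - 2 = -26)
2565310/((-N(177, 1574))) - 3681163/1251737 = 2565310/((-1*(-26))) - 3681163/1251737 = 2565310/26 - 3681163*1/1251737 = 2565310*(1/26) - 3681163/1251737 = 1282655/13 - 3681163/1251737 = 1605498866616/16272581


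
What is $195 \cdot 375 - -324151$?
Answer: $397276$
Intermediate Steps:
$195 \cdot 375 - -324151 = 73125 + 324151 = 397276$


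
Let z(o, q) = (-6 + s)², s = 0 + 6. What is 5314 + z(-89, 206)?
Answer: 5314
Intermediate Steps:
s = 6
z(o, q) = 0 (z(o, q) = (-6 + 6)² = 0² = 0)
5314 + z(-89, 206) = 5314 + 0 = 5314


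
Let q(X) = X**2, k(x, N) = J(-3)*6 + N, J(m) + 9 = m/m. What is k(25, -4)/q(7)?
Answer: -52/49 ≈ -1.0612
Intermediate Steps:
J(m) = -8 (J(m) = -9 + m/m = -9 + 1 = -8)
k(x, N) = -48 + N (k(x, N) = -8*6 + N = -48 + N)
k(25, -4)/q(7) = (-48 - 4)/(7**2) = -52/49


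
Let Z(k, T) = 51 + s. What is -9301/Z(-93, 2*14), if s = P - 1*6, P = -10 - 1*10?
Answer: -9301/25 ≈ -372.04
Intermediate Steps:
P = -20 (P = -10 - 10 = -20)
s = -26 (s = -20 - 1*6 = -20 - 6 = -26)
Z(k, T) = 25 (Z(k, T) = 51 - 26 = 25)
-9301/Z(-93, 2*14) = -9301/25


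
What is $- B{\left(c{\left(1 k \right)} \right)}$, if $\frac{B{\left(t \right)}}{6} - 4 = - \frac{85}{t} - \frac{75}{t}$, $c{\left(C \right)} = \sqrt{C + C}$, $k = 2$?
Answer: $456$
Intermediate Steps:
$c{\left(C \right)} = \sqrt{2} \sqrt{C}$ ($c{\left(C \right)} = \sqrt{2 C} = \sqrt{2} \sqrt{C}$)
$B{\left(t \right)} = 24 - \frac{960}{t}$ ($B{\left(t \right)} = 24 + 6 \left(- \frac{85}{t} - \frac{75}{t}\right) = 24 + 6 \left(- \frac{160}{t}\right) = 24 - \frac{960}{t}$)
$- B{\left(c{\left(1 k \right)} \right)} = - (24 - \frac{960}{\sqrt{2} \sqrt{1 \cdot 2}}) = - (24 - \frac{960}{\sqrt{2} \sqrt{2}}) = - (24 - \frac{960}{2}) = - (24 - 480) = \left(-1\right) \left(-456\right) = 456$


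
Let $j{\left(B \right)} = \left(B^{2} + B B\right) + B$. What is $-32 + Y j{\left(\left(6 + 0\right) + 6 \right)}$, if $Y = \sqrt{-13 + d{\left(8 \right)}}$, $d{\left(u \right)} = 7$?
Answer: $-32 + 300 i \sqrt{6} \approx -32.0 + 734.85 i$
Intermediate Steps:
$Y = i \sqrt{6}$ ($Y = \sqrt{-13 + 7} = \sqrt{-6} = i \sqrt{6} \approx 2.4495 i$)
$j{\left(B \right)} = B + 2 B^{2}$ ($j{\left(B \right)} = \left(B^{2} + B^{2}\right) + B = 2 B^{2} + B = B + 2 B^{2}$)
$-32 + Y j{\left(\left(6 + 0\right) + 6 \right)} = -32 + i \sqrt{6} \left(\left(6 + 0\right) + 6\right) \left(1 + 2 \left(\left(6 + 0\right) + 6\right)\right) = -32 + i \sqrt{6} \left(6 + 6\right) \left(1 + 2 \left(6 + 6\right)\right) = -32 + i \sqrt{6} \cdot 12 \left(1 + 2 \cdot 12\right) = -32 + i \sqrt{6} \cdot 12 \left(1 + 24\right) = -32 + i \sqrt{6} \cdot 12 \cdot 25 = -32 + i \sqrt{6} \cdot 300 = -32 + 300 i \sqrt{6}$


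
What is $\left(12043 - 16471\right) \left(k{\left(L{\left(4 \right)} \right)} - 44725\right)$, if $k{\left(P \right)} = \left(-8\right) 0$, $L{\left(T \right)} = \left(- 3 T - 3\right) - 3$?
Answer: $198042300$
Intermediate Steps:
$L{\left(T \right)} = -6 - 3 T$ ($L{\left(T \right)} = \left(- 3 T - 3\right) - 3 = \left(-3 - 3 T\right) - 3 = -6 - 3 T$)
$k{\left(P \right)} = 0$
$\left(12043 - 16471\right) \left(k{\left(L{\left(4 \right)} \right)} - 44725\right) = \left(12043 - 16471\right) \left(0 - 44725\right) = \left(-4428\right) \left(-44725\right) = 198042300$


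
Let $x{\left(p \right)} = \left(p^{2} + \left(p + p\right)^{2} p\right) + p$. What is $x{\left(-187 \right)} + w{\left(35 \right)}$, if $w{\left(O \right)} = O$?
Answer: $-26121995$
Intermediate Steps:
$x{\left(p \right)} = p + p^{2} + 4 p^{3}$ ($x{\left(p \right)} = \left(p^{2} + \left(2 p\right)^{2} p\right) + p = \left(p^{2} + 4 p^{2} p\right) + p = \left(p^{2} + 4 p^{3}\right) + p = p + p^{2} + 4 p^{3}$)
$x{\left(-187 \right)} + w{\left(35 \right)} = - 187 \left(1 - 187 + 4 \left(-187\right)^{2}\right) + 35 = - 187 \left(1 - 187 + 4 \cdot 34969\right) + 35 = - 187 \left(1 - 187 + 139876\right) + 35 = \left(-187\right) 139690 + 35 = -26122030 + 35 = -26121995$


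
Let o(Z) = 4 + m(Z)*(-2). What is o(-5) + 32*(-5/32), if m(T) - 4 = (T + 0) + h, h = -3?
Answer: 7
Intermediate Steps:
m(T) = 1 + T (m(T) = 4 + ((T + 0) - 3) = 4 + (T - 3) = 4 + (-3 + T) = 1 + T)
o(Z) = 2 - 2*Z (o(Z) = 4 + (1 + Z)*(-2) = 4 + (-2 - 2*Z) = 2 - 2*Z)
o(-5) + 32*(-5/32) = (2 - 2*(-5)) + 32*(-5/32) = (2 + 10) + 32*(-5*1/32) = 12 + 32*(-5/32) = 12 - 5 = 7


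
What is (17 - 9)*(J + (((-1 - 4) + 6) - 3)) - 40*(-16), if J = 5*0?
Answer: 624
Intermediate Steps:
J = 0
(17 - 9)*(J + (((-1 - 4) + 6) - 3)) - 40*(-16) = (17 - 9)*(0 + (((-1 - 4) + 6) - 3)) - 40*(-16) = 8*(0 + ((-5 + 6) - 3)) + 640 = 8*(0 + (1 - 3)) + 640 = 8*(0 - 2) + 640 = 8*(-2) + 640 = -16 + 640 = 624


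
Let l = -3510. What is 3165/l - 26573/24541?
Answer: -11396233/5742594 ≈ -1.9845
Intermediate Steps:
3165/l - 26573/24541 = 3165/(-3510) - 26573/24541 = 3165*(-1/3510) - 26573*1/24541 = -211/234 - 26573/24541 = -11396233/5742594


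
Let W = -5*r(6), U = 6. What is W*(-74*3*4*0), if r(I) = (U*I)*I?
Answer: 0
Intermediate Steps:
r(I) = 6*I² (r(I) = (6*I)*I = 6*I²)
W = -1080 (W = -30*6² = -30*36 = -5*216 = -1080)
W*(-74*3*4*0) = -(-79920)*(3*4)*0 = -(-79920)*12*0 = -(-79920)*0 = -1080*0 = 0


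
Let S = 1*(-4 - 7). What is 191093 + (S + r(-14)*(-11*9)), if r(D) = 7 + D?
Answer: 191775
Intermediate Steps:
S = -11 (S = 1*(-11) = -11)
191093 + (S + r(-14)*(-11*9)) = 191093 + (-11 + (7 - 14)*(-11*9)) = 191093 + (-11 - 7*(-99)) = 191093 + (-11 + 693) = 191093 + 682 = 191775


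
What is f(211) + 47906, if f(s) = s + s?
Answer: 48328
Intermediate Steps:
f(s) = 2*s
f(211) + 47906 = 2*211 + 47906 = 422 + 47906 = 48328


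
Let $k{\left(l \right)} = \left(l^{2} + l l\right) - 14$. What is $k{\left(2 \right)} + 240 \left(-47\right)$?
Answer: $-11286$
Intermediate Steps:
$k{\left(l \right)} = -14 + 2 l^{2}$ ($k{\left(l \right)} = \left(l^{2} + l^{2}\right) - 14 = 2 l^{2} - 14 = -14 + 2 l^{2}$)
$k{\left(2 \right)} + 240 \left(-47\right) = \left(-14 + 2 \cdot 2^{2}\right) + 240 \left(-47\right) = \left(-14 + 2 \cdot 4\right) - 11280 = \left(-14 + 8\right) - 11280 = -6 - 11280 = -11286$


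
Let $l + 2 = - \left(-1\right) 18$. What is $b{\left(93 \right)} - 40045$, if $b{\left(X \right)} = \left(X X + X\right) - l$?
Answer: $-31319$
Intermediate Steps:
$l = 16$ ($l = -2 - \left(-1\right) 18 = -2 - -18 = -2 + 18 = 16$)
$b{\left(X \right)} = -16 + X + X^{2}$ ($b{\left(X \right)} = \left(X X + X\right) - 16 = \left(X^{2} + X\right) - 16 = \left(X + X^{2}\right) - 16 = -16 + X + X^{2}$)
$b{\left(93 \right)} - 40045 = \left(-16 + 93 + 93^{2}\right) - 40045 = \left(-16 + 93 + 8649\right) - 40045 = 8726 - 40045 = -31319$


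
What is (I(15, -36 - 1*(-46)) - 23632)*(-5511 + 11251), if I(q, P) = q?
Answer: -135561580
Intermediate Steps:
(I(15, -36 - 1*(-46)) - 23632)*(-5511 + 11251) = (15 - 23632)*(-5511 + 11251) = -23617*5740 = -135561580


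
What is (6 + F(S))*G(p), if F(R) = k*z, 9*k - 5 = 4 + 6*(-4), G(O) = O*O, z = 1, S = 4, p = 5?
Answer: 325/3 ≈ 108.33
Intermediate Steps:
G(O) = O**2
k = -5/3 (k = 5/9 + (4 + 6*(-4))/9 = 5/9 + (4 - 24)/9 = 5/9 + (1/9)*(-20) = 5/9 - 20/9 = -5/3 ≈ -1.6667)
F(R) = -5/3 (F(R) = -5/3*1 = -5/3)
(6 + F(S))*G(p) = (6 - 5/3)*5**2 = (13/3)*25 = 325/3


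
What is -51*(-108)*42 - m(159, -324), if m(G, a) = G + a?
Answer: 231501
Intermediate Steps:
-51*(-108)*42 - m(159, -324) = -51*(-108)*42 - (159 - 324) = 5508*42 - 1*(-165) = 231336 + 165 = 231501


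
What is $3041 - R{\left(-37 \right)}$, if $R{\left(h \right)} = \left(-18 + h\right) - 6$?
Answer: $3102$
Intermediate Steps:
$R{\left(h \right)} = -24 + h$
$3041 - R{\left(-37 \right)} = 3041 - \left(-24 - 37\right) = 3041 - -61 = 3041 + 61 = 3102$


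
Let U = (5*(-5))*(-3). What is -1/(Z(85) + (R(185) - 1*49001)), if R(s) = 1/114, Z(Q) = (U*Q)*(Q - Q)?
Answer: 114/5586113 ≈ 2.0408e-5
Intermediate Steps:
U = 75 (U = -25*(-3) = 75)
Z(Q) = 0 (Z(Q) = (75*Q)*(Q - Q) = (75*Q)*0 = 0)
R(s) = 1/114
-1/(Z(85) + (R(185) - 1*49001)) = -1/(0 + (1/114 - 1*49001)) = -1/(0 + (1/114 - 49001)) = -1/(0 - 5586113/114) = -1/(-5586113/114) = -1*(-114/5586113) = 114/5586113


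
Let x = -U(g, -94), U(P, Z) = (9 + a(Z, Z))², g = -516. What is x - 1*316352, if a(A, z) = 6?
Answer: -316577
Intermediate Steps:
U(P, Z) = 225 (U(P, Z) = (9 + 6)² = 15² = 225)
x = -225 (x = -1*225 = -225)
x - 1*316352 = -225 - 1*316352 = -225 - 316352 = -316577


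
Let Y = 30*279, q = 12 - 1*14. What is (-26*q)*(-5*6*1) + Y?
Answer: 6810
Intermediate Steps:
q = -2 (q = 12 - 14 = -2)
Y = 8370
(-26*q)*(-5*6*1) + Y = (-26*(-2))*(-5*6*1) + 8370 = 52*(-30*1) + 8370 = 52*(-30) + 8370 = -1560 + 8370 = 6810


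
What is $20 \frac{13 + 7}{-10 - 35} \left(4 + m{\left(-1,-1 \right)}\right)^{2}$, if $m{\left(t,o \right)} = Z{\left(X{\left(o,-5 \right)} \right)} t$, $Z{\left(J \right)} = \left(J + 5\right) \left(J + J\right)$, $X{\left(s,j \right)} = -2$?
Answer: $- \frac{20480}{9} \approx -2275.6$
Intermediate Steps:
$Z{\left(J \right)} = 2 J \left(5 + J\right)$ ($Z{\left(J \right)} = \left(5 + J\right) 2 J = 2 J \left(5 + J\right)$)
$m{\left(t,o \right)} = - 12 t$ ($m{\left(t,o \right)} = 2 \left(-2\right) \left(5 - 2\right) t = 2 \left(-2\right) 3 t = - 12 t$)
$20 \frac{13 + 7}{-10 - 35} \left(4 + m{\left(-1,-1 \right)}\right)^{2} = 20 \frac{13 + 7}{-10 - 35} \left(4 - -12\right)^{2} = 20 \frac{20}{-45} \left(4 + 12\right)^{2} = 20 \cdot 20 \left(- \frac{1}{45}\right) 16^{2} = 20 \left(- \frac{4}{9}\right) 256 = \left(- \frac{80}{9}\right) 256 = - \frac{20480}{9}$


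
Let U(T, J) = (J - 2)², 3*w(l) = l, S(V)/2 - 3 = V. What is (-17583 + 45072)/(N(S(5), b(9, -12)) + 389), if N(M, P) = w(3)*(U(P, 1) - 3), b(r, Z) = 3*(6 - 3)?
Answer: 9163/129 ≈ 71.031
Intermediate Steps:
S(V) = 6 + 2*V
w(l) = l/3
b(r, Z) = 9 (b(r, Z) = 3*3 = 9)
U(T, J) = (-2 + J)²
N(M, P) = -2 (N(M, P) = ((⅓)*3)*((-2 + 1)² - 3) = 1*((-1)² - 3) = 1*(1 - 3) = 1*(-2) = -2)
(-17583 + 45072)/(N(S(5), b(9, -12)) + 389) = (-17583 + 45072)/(-2 + 389) = 27489/387 = 27489*(1/387) = 9163/129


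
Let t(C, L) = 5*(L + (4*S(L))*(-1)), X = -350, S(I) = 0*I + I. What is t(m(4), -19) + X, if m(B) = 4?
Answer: -65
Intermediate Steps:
S(I) = I (S(I) = 0 + I = I)
t(C, L) = -15*L (t(C, L) = 5*(L + (4*L)*(-1)) = 5*(L - 4*L) = 5*(-3*L) = -15*L)
t(m(4), -19) + X = -15*(-19) - 350 = 285 - 350 = -65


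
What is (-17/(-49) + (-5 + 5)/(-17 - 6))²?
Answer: 289/2401 ≈ 0.12037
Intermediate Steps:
(-17/(-49) + (-5 + 5)/(-17 - 6))² = (-17*(-1/49) + 0/(-23))² = (17/49 + 0*(-1/23))² = (17/49 + 0)² = (17/49)² = 289/2401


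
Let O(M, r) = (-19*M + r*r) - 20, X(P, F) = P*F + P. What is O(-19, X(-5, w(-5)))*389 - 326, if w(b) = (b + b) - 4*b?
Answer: 1309048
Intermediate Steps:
w(b) = -2*b (w(b) = 2*b - 4*b = -2*b)
X(P, F) = P + F*P (X(P, F) = F*P + P = P + F*P)
O(M, r) = -20 + r² - 19*M (O(M, r) = (-19*M + r²) - 20 = (r² - 19*M) - 20 = -20 + r² - 19*M)
O(-19, X(-5, w(-5)))*389 - 326 = (-20 + (-5*(1 - 2*(-5)))² - 19*(-19))*389 - 326 = (-20 + (-5*(1 + 10))² + 361)*389 - 326 = (-20 + (-5*11)² + 361)*389 - 326 = (-20 + (-55)² + 361)*389 - 326 = (-20 + 3025 + 361)*389 - 326 = 3366*389 - 326 = 1309374 - 326 = 1309048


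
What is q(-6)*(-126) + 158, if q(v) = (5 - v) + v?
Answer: -472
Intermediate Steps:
q(v) = 5
q(-6)*(-126) + 158 = 5*(-126) + 158 = -630 + 158 = -472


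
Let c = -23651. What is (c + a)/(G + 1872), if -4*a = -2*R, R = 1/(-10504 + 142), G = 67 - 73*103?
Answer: 3162215/746064 ≈ 4.2385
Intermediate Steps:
G = -7452 (G = 67 - 7519 = -7452)
R = -1/10362 (R = 1/(-10362) = -1/10362 ≈ -9.6506e-5)
a = -1/20724 (a = -(-1)*(-1)/(2*10362) = -1/4*1/5181 = -1/20724 ≈ -4.8253e-5)
(c + a)/(G + 1872) = (-23651 - 1/20724)/(-7452 + 1872) = -490143325/20724/(-5580) = -490143325/20724*(-1/5580) = 3162215/746064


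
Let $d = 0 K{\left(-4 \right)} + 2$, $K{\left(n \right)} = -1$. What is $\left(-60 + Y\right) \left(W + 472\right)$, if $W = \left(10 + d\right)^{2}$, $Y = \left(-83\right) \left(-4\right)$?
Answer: $167552$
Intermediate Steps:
$d = 2$ ($d = 0 \left(-1\right) + 2 = 0 + 2 = 2$)
$Y = 332$
$W = 144$ ($W = \left(10 + 2\right)^{2} = 12^{2} = 144$)
$\left(-60 + Y\right) \left(W + 472\right) = \left(-60 + 332\right) \left(144 + 472\right) = 272 \cdot 616 = 167552$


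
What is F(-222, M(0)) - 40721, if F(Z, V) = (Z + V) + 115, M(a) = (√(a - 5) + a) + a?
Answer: -40828 + I*√5 ≈ -40828.0 + 2.2361*I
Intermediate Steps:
M(a) = √(-5 + a) + 2*a (M(a) = (√(-5 + a) + a) + a = (a + √(-5 + a)) + a = √(-5 + a) + 2*a)
F(Z, V) = 115 + V + Z (F(Z, V) = (V + Z) + 115 = 115 + V + Z)
F(-222, M(0)) - 40721 = (115 + (√(-5 + 0) + 2*0) - 222) - 40721 = (115 + (√(-5) + 0) - 222) - 40721 = (115 + (I*√5 + 0) - 222) - 40721 = (115 + I*√5 - 222) - 40721 = (-107 + I*√5) - 40721 = -40828 + I*√5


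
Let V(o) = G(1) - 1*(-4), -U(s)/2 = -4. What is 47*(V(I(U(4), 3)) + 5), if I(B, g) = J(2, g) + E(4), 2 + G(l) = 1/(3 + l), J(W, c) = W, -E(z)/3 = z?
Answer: 1363/4 ≈ 340.75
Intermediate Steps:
U(s) = 8 (U(s) = -2*(-4) = 8)
E(z) = -3*z
G(l) = -2 + 1/(3 + l)
I(B, g) = -10 (I(B, g) = 2 - 3*4 = 2 - 12 = -10)
V(o) = 9/4 (V(o) = (-5 - 2*1)/(3 + 1) - 1*(-4) = (-5 - 2)/4 + 4 = (¼)*(-7) + 4 = -7/4 + 4 = 9/4)
47*(V(I(U(4), 3)) + 5) = 47*(9/4 + 5) = 47*(29/4) = 1363/4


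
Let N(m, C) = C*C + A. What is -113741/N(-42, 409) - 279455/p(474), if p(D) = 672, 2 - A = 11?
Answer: -836096977/2007264 ≈ -416.54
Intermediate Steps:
A = -9 (A = 2 - 1*11 = 2 - 11 = -9)
N(m, C) = -9 + C² (N(m, C) = C*C - 9 = C² - 9 = -9 + C²)
-113741/N(-42, 409) - 279455/p(474) = -113741/(-9 + 409²) - 279455/672 = -113741/(-9 + 167281) - 279455*1/672 = -113741/167272 - 279455/672 = -836096977/2007264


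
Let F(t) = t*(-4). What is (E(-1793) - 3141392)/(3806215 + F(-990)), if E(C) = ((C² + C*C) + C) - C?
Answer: 3288306/3810175 ≈ 0.86303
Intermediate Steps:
E(C) = 2*C² (E(C) = ((C² + C²) + C) - C = (2*C² + C) - C = (C + 2*C²) - C = 2*C²)
F(t) = -4*t
(E(-1793) - 3141392)/(3806215 + F(-990)) = (2*(-1793)² - 3141392)/(3806215 - 4*(-990)) = (2*3214849 - 3141392)/(3806215 + 3960) = (6429698 - 3141392)/3810175 = 3288306*(1/3810175) = 3288306/3810175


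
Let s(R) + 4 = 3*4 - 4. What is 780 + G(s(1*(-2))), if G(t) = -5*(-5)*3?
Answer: 855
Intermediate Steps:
s(R) = 4 (s(R) = -4 + (3*4 - 4) = -4 + (12 - 4) = -4 + 8 = 4)
G(t) = 75 (G(t) = 25*3 = 75)
780 + G(s(1*(-2))) = 780 + 75 = 855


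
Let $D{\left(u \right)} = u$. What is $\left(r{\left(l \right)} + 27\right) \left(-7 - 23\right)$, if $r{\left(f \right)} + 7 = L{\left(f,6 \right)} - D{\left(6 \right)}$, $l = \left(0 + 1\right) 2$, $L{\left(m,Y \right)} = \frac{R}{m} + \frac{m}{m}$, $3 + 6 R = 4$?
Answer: $- \frac{905}{2} \approx -452.5$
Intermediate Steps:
$R = \frac{1}{6}$ ($R = - \frac{1}{2} + \frac{1}{6} \cdot 4 = - \frac{1}{2} + \frac{2}{3} = \frac{1}{6} \approx 0.16667$)
$L{\left(m,Y \right)} = 1 + \frac{1}{6 m}$ ($L{\left(m,Y \right)} = \frac{1}{6 m} + \frac{m}{m} = \frac{1}{6 m} + 1 = 1 + \frac{1}{6 m}$)
$l = 2$ ($l = 1 \cdot 2 = 2$)
$r{\left(f \right)} = -13 + \frac{\frac{1}{6} + f}{f}$ ($r{\left(f \right)} = -7 + \left(\frac{\frac{1}{6} + f}{f} - 6\right) = -7 - \left(6 - \frac{\frac{1}{6} + f}{f}\right) = -13 + \frac{\frac{1}{6} + f}{f}$)
$\left(r{\left(l \right)} + 27\right) \left(-7 - 23\right) = \left(\left(-12 + \frac{1}{6 \cdot 2}\right) + 27\right) \left(-7 - 23\right) = \left(\left(-12 + \frac{1}{6} \cdot \frac{1}{2}\right) + 27\right) \left(-30\right) = \left(\left(-12 + \frac{1}{12}\right) + 27\right) \left(-30\right) = \left(- \frac{143}{12} + 27\right) \left(-30\right) = \frac{181}{12} \left(-30\right) = - \frac{905}{2}$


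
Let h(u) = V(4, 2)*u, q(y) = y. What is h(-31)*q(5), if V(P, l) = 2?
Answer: -310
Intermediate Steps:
h(u) = 2*u
h(-31)*q(5) = (2*(-31))*5 = -62*5 = -310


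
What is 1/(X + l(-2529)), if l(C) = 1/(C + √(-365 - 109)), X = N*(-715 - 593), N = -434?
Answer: 3631008926151/2061222097690347985 + I*√474/2061222097690347985 ≈ 1.7616e-6 + 1.0562e-17*I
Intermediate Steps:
X = 567672 (X = -434*(-715 - 593) = -434*(-1308) = 567672)
l(C) = 1/(C + I*√474) (l(C) = 1/(C + √(-474)) = 1/(C + I*√474))
1/(X + l(-2529)) = 1/(567672 + 1/(-2529 + I*√474))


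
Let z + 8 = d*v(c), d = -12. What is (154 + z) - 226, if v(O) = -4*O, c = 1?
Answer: -32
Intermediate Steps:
z = 40 (z = -8 - (-48) = -8 - 12*(-4) = -8 + 48 = 40)
(154 + z) - 226 = (154 + 40) - 226 = 194 - 226 = -32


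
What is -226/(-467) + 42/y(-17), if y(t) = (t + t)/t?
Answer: 10033/467 ≈ 21.484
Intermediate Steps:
y(t) = 2 (y(t) = (2*t)/t = 2)
-226/(-467) + 42/y(-17) = -226/(-467) + 42/2 = -226*(-1/467) + 42*(½) = 226/467 + 21 = 10033/467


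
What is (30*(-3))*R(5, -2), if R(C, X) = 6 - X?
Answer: -720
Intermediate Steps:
(30*(-3))*R(5, -2) = (30*(-3))*(6 - 1*(-2)) = -90*(6 + 2) = -90*8 = -720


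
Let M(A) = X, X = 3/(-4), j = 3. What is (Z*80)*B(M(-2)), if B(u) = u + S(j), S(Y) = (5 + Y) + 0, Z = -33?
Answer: -19140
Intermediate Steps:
S(Y) = 5 + Y
X = -3/4 (X = 3*(-1/4) = -3/4 ≈ -0.75000)
M(A) = -3/4
B(u) = 8 + u (B(u) = u + (5 + 3) = u + 8 = 8 + u)
(Z*80)*B(M(-2)) = (-33*80)*(8 - 3/4) = -2640*29/4 = -19140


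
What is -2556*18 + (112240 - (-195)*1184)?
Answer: 297112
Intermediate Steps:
-2556*18 + (112240 - (-195)*1184) = -46008 + (112240 - 1*(-230880)) = -46008 + (112240 + 230880) = -46008 + 343120 = 297112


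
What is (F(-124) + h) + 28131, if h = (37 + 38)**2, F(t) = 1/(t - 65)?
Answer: 6379883/189 ≈ 33756.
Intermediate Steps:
F(t) = 1/(-65 + t)
h = 5625 (h = 75**2 = 5625)
(F(-124) + h) + 28131 = (1/(-65 - 124) + 5625) + 28131 = (1/(-189) + 5625) + 28131 = (-1/189 + 5625) + 28131 = 1063124/189 + 28131 = 6379883/189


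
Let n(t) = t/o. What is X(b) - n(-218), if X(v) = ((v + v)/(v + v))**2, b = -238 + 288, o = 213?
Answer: 431/213 ≈ 2.0235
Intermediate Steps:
b = 50
X(v) = 1 (X(v) = ((2*v)/((2*v)))**2 = ((2*v)*(1/(2*v)))**2 = 1**2 = 1)
n(t) = t/213
X(b) - n(-218) = 1 - (-218)/213 = 1 - 1*(-218/213) = 1 + 218/213 = 431/213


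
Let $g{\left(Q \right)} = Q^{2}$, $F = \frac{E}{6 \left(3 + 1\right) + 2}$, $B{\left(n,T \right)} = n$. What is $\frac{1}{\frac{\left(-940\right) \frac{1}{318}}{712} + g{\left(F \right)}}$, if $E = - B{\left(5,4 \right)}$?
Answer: $\frac{2391519}{78515} \approx 30.459$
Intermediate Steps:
$E = -5$ ($E = \left(-1\right) 5 = -5$)
$F = - \frac{5}{26}$ ($F = - \frac{5}{6 \left(3 + 1\right) + 2} = - \frac{5}{6 \cdot 4 + 2} = - \frac{5}{24 + 2} = - \frac{5}{26} \approx -0.19231$)
$\frac{1}{\frac{\left(-940\right) \frac{1}{318}}{712} + g{\left(F \right)}} = \frac{1}{\frac{\left(-940\right) \frac{1}{318}}{712} + \left(- \frac{5}{26}\right)^{2}} = \frac{1}{\left(-940\right) \frac{1}{318} \cdot \frac{1}{712} + \frac{25}{676}} = \frac{1}{\left(- \frac{470}{159}\right) \frac{1}{712} + \frac{25}{676}} = \frac{1}{- \frac{235}{56604} + \frac{25}{676}} = \frac{1}{\frac{78515}{2391519}} = \frac{2391519}{78515}$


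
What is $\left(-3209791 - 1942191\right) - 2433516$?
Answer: $-7585498$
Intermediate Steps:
$\left(-3209791 - 1942191\right) - 2433516 = -5151982 - 2433516 = -7585498$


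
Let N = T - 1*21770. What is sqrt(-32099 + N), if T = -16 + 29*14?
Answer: I*sqrt(53479) ≈ 231.26*I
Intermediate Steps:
T = 390 (T = -16 + 406 = 390)
N = -21380 (N = 390 - 1*21770 = 390 - 21770 = -21380)
sqrt(-32099 + N) = sqrt(-32099 - 21380) = sqrt(-53479) = I*sqrt(53479)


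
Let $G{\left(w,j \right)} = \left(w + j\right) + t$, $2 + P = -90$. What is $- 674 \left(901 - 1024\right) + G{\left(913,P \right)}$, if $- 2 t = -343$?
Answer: $\frac{167789}{2} \approx 83895.0$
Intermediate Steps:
$t = \frac{343}{2}$ ($t = \left(- \frac{1}{2}\right) \left(-343\right) = \frac{343}{2} \approx 171.5$)
$P = -92$ ($P = -2 - 90 = -92$)
$G{\left(w,j \right)} = \frac{343}{2} + j + w$ ($G{\left(w,j \right)} = \left(w + j\right) + \frac{343}{2} = \left(j + w\right) + \frac{343}{2} = \frac{343}{2} + j + w$)
$- 674 \left(901 - 1024\right) + G{\left(913,P \right)} = - 674 \left(901 - 1024\right) + \left(\frac{343}{2} - 92 + 913\right) = \left(-674\right) \left(-123\right) + \frac{1985}{2} = 82902 + \frac{1985}{2} = \frac{167789}{2}$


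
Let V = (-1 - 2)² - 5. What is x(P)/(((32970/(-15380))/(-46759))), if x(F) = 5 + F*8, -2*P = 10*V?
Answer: -11146878010/3297 ≈ -3.3809e+6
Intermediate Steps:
V = 4 (V = (-3)² - 5 = 9 - 5 = 4)
P = -20 (P = -5*4 = -½*40 = -20)
x(F) = 5 + 8*F
x(P)/(((32970/(-15380))/(-46759))) = (5 + 8*(-20))/(((32970/(-15380))/(-46759))) = (5 - 160)/(((32970*(-1/15380))*(-1/46759))) = -155/((-3297/1538*(-1/46759))) = -155/3297/71915342 = -155*71915342/3297 = -11146878010/3297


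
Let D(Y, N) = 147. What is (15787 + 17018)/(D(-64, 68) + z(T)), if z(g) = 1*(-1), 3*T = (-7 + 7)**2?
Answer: 32805/146 ≈ 224.69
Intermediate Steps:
T = 0 (T = (-7 + 7)**2/3 = (1/3)*0**2 = (1/3)*0 = 0)
z(g) = -1
(15787 + 17018)/(D(-64, 68) + z(T)) = (15787 + 17018)/(147 - 1) = 32805/146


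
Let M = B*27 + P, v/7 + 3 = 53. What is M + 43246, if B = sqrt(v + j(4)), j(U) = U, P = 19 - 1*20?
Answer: 43245 + 27*sqrt(354) ≈ 43753.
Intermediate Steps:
v = 350 (v = -21 + 7*53 = -21 + 371 = 350)
P = -1 (P = 19 - 20 = -1)
B = sqrt(354) (B = sqrt(350 + 4) = sqrt(354) ≈ 18.815)
M = -1 + 27*sqrt(354) (M = sqrt(354)*27 - 1 = 27*sqrt(354) - 1 = -1 + 27*sqrt(354) ≈ 507.00)
M + 43246 = (-1 + 27*sqrt(354)) + 43246 = 43245 + 27*sqrt(354)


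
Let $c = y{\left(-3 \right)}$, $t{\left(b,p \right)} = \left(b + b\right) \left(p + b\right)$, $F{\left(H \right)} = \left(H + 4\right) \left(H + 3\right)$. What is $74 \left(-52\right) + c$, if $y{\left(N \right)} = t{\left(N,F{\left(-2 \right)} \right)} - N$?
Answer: $-3839$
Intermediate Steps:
$F{\left(H \right)} = \left(3 + H\right) \left(4 + H\right)$ ($F{\left(H \right)} = \left(4 + H\right) \left(3 + H\right) = \left(3 + H\right) \left(4 + H\right)$)
$t{\left(b,p \right)} = 2 b \left(b + p\right)$
$y{\left(N \right)} = - N + 2 N \left(2 + N\right)$ ($y{\left(N \right)} = 2 N \left(N + \left(12 + \left(-2\right)^{2} + 7 \left(-2\right)\right)\right) - N = 2 N \left(N + \left(12 + 4 - 14\right)\right) - N = 2 N \left(N + 2\right) - N = 2 N \left(2 + N\right) - N = - N + 2 N \left(2 + N\right)$)
$c = 9$ ($c = - 3 \left(3 + 2 \left(-3\right)\right) = - 3 \left(3 - 6\right) = \left(-3\right) \left(-3\right) = 9$)
$74 \left(-52\right) + c = 74 \left(-52\right) + 9 = -3848 + 9 = -3839$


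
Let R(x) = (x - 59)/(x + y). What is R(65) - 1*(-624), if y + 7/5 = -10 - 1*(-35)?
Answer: 276462/443 ≈ 624.07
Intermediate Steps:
y = 118/5 (y = -7/5 + (-10 - 1*(-35)) = -7/5 + (-10 + 35) = -7/5 + 25 = 118/5 ≈ 23.600)
R(x) = (-59 + x)/(118/5 + x) (R(x) = (x - 59)/(x + 118/5) = (-59 + x)/(118/5 + x))
R(65) - 1*(-624) = 5*(-59 + 65)/(118 + 5*65) - 1*(-624) = 5*6/(118 + 325) + 624 = 5*6/443 + 624 = 5*(1/443)*6 + 624 = 30/443 + 624 = 276462/443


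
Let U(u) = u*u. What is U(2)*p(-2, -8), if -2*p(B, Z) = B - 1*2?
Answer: 8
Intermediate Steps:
U(u) = u²
p(B, Z) = 1 - B/2 (p(B, Z) = -(B - 1*2)/2 = -(B - 2)/2 = -(-2 + B)/2 = 1 - B/2)
U(2)*p(-2, -8) = 2²*(1 - ½*(-2)) = 4*(1 + 1) = 4*2 = 8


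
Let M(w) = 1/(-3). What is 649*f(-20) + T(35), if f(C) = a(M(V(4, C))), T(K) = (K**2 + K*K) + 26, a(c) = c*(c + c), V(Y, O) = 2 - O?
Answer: 23582/9 ≈ 2620.2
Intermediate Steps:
M(w) = -1/3
a(c) = 2*c**2 (a(c) = c*(2*c) = 2*c**2)
T(K) = 26 + 2*K**2 (T(K) = (K**2 + K**2) + 26 = 2*K**2 + 26 = 26 + 2*K**2)
f(C) = 2/9 (f(C) = 2*(-1/3)**2 = 2*(1/9) = 2/9)
649*f(-20) + T(35) = 649*(2/9) + (26 + 2*35**2) = 1298/9 + (26 + 2*1225) = 1298/9 + (26 + 2450) = 1298/9 + 2476 = 23582/9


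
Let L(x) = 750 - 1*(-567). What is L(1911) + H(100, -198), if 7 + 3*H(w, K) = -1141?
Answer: 2803/3 ≈ 934.33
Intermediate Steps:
H(w, K) = -1148/3 (H(w, K) = -7/3 + (⅓)*(-1141) = -7/3 - 1141/3 = -1148/3)
L(x) = 1317 (L(x) = 750 + 567 = 1317)
L(1911) + H(100, -198) = 1317 - 1148/3 = 2803/3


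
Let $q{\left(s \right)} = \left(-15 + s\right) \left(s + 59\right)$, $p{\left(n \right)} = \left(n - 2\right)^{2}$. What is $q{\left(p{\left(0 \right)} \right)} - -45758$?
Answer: $45065$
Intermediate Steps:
$p{\left(n \right)} = \left(-2 + n\right)^{2}$
$q{\left(s \right)} = \left(-15 + s\right) \left(59 + s\right)$
$q{\left(p{\left(0 \right)} \right)} - -45758 = \left(-885 + \left(\left(-2 + 0\right)^{2}\right)^{2} + 44 \left(-2 + 0\right)^{2}\right) - -45758 = \left(-885 + \left(\left(-2\right)^{2}\right)^{2} + 44 \left(-2\right)^{2}\right) + 45758 = \left(-885 + 4^{2} + 44 \cdot 4\right) + 45758 = \left(-885 + 16 + 176\right) + 45758 = -693 + 45758 = 45065$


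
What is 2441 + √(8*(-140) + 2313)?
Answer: 2441 + √1193 ≈ 2475.5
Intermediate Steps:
2441 + √(8*(-140) + 2313) = 2441 + √(-1120 + 2313) = 2441 + √1193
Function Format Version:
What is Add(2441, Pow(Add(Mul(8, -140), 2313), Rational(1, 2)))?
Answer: Add(2441, Pow(1193, Rational(1, 2))) ≈ 2475.5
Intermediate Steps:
Add(2441, Pow(Add(Mul(8, -140), 2313), Rational(1, 2))) = Add(2441, Pow(Add(-1120, 2313), Rational(1, 2))) = Add(2441, Pow(1193, Rational(1, 2)))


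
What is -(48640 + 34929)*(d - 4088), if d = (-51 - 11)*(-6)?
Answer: 310542404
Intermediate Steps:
d = 372 (d = -62*(-6) = 372)
-(48640 + 34929)*(d - 4088) = -(48640 + 34929)*(372 - 4088) = -83569*(-3716) = -1*(-310542404) = 310542404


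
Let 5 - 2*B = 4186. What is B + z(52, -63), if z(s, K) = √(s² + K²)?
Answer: -4181/2 + √6673 ≈ -2008.8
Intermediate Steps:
z(s, K) = √(K² + s²)
B = -4181/2 (B = 5/2 - ½*4186 = 5/2 - 2093 = -4181/2 ≈ -2090.5)
B + z(52, -63) = -4181/2 + √((-63)² + 52²) = -4181/2 + √(3969 + 2704) = -4181/2 + √6673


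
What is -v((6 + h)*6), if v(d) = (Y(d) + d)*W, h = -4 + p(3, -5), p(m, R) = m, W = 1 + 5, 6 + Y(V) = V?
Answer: -324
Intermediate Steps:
Y(V) = -6 + V
W = 6
h = -1 (h = -4 + 3 = -1)
v(d) = -36 + 12*d (v(d) = ((-6 + d) + d)*6 = (-6 + 2*d)*6 = -36 + 12*d)
-v((6 + h)*6) = -(-36 + 12*((6 - 1)*6)) = -(-36 + 12*(5*6)) = -(-36 + 12*30) = -(-36 + 360) = -1*324 = -324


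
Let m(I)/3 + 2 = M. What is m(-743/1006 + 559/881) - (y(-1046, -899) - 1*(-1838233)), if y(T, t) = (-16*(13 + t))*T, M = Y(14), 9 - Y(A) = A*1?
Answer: 12989842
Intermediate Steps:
Y(A) = 9 - A
M = -5 (M = 9 - 1*14 = 9 - 14 = -5)
m(I) = -21 (m(I) = -6 + 3*(-5) = -6 - 15 = -21)
y(T, t) = T*(-208 - 16*t) (y(T, t) = (-208 - 16*t)*T = T*(-208 - 16*t))
m(-743/1006 + 559/881) - (y(-1046, -899) - 1*(-1838233)) = -21 - (-16*(-1046)*(13 - 899) - 1*(-1838233)) = -21 - (-16*(-1046)*(-886) + 1838233) = -21 - (-14828096 + 1838233) = -21 - 1*(-12989863) = -21 + 12989863 = 12989842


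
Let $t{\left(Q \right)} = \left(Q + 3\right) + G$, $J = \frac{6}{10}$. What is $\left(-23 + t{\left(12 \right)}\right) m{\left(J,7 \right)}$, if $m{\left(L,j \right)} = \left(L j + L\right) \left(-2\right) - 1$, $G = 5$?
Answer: $\frac{159}{5} \approx 31.8$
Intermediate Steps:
$J = \frac{3}{5}$ ($J = 6 \cdot \frac{1}{10} = \frac{3}{5} \approx 0.6$)
$m{\left(L,j \right)} = -1 - 2 L - 2 L j$ ($m{\left(L,j \right)} = \left(L + L j\right) \left(-2\right) - 1 = \left(- 2 L - 2 L j\right) - 1 = -1 - 2 L - 2 L j$)
$t{\left(Q \right)} = 8 + Q$ ($t{\left(Q \right)} = \left(Q + 3\right) + 5 = \left(3 + Q\right) + 5 = 8 + Q$)
$\left(-23 + t{\left(12 \right)}\right) m{\left(J,7 \right)} = \left(-23 + \left(8 + 12\right)\right) \left(-1 - \frac{6}{5} - \frac{6}{5} \cdot 7\right) = \left(-23 + 20\right) \left(-1 - \frac{6}{5} - \frac{42}{5}\right) = \left(-3\right) \left(- \frac{53}{5}\right) = \frac{159}{5}$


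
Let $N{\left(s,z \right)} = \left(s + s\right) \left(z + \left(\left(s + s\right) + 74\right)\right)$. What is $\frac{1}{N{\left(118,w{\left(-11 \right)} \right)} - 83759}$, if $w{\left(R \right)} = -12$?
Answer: $- \frac{1}{13431} \approx -7.4455 \cdot 10^{-5}$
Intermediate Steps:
$N{\left(s,z \right)} = 2 s \left(74 + z + 2 s\right)$ ($N{\left(s,z \right)} = 2 s \left(z + \left(2 s + 74\right)\right) = 2 s \left(z + \left(74 + 2 s\right)\right) = 2 s \left(74 + z + 2 s\right)$)
$\frac{1}{N{\left(118,w{\left(-11 \right)} \right)} - 83759} = \frac{1}{2 \cdot 118 \left(74 - 12 + 2 \cdot 118\right) - 83759} = \frac{1}{2 \cdot 118 \left(74 - 12 + 236\right) - 83759} = \frac{1}{2 \cdot 118 \cdot 298 - 83759} = \frac{1}{70328 - 83759} = \frac{1}{-13431} = - \frac{1}{13431}$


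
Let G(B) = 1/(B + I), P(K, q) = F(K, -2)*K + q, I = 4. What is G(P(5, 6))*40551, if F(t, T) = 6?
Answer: 40551/40 ≈ 1013.8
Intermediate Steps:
P(K, q) = q + 6*K (P(K, q) = 6*K + q = q + 6*K)
G(B) = 1/(4 + B) (G(B) = 1/(B + 4) = 1/(4 + B))
G(P(5, 6))*40551 = 40551/(4 + (6 + 6*5)) = 40551/(4 + (6 + 30)) = 40551/(4 + 36) = 40551/40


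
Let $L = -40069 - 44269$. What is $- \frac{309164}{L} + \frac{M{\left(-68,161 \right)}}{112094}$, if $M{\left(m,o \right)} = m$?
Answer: $\frac{8662423608}{2363445943} \approx 3.6652$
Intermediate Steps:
$L = -84338$
$- \frac{309164}{L} + \frac{M{\left(-68,161 \right)}}{112094} = - \frac{309164}{-84338} - \frac{68}{112094} = \left(-309164\right) \left(- \frac{1}{84338}\right) - \frac{34}{56047} = \frac{154582}{42169} - \frac{34}{56047} = \frac{8662423608}{2363445943}$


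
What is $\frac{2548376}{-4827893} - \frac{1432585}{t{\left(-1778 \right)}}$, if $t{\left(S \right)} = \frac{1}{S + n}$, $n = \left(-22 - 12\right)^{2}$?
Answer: $\frac{4301980329549534}{4827893} \approx 8.9107 \cdot 10^{8}$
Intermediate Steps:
$n = 1156$ ($n = \left(-34\right)^{2} = 1156$)
$t{\left(S \right)} = \frac{1}{1156 + S}$ ($t{\left(S \right)} = \frac{1}{S + 1156} = \frac{1}{1156 + S}$)
$\frac{2548376}{-4827893} - \frac{1432585}{t{\left(-1778 \right)}} = \frac{2548376}{-4827893} - \frac{1432585}{\frac{1}{1156 - 1778}} = 2548376 \left(- \frac{1}{4827893}\right) - \frac{1432585}{\frac{1}{-622}} = - \frac{2548376}{4827893} - \frac{1432585}{- \frac{1}{622}} = - \frac{2548376}{4827893} - -891067870 = - \frac{2548376}{4827893} + 891067870 = \frac{4301980329549534}{4827893}$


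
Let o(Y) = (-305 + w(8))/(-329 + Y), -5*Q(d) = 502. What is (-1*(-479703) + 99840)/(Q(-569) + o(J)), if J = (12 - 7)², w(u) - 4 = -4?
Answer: -293635120/50361 ≈ -5830.6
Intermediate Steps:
w(u) = 0 (w(u) = 4 - 4 = 0)
J = 25 (J = 5² = 25)
Q(d) = -502/5 (Q(d) = -⅕*502 = -502/5)
o(Y) = -305/(-329 + Y) (o(Y) = (-305 + 0)/(-329 + Y) = -305/(-329 + Y))
(-1*(-479703) + 99840)/(Q(-569) + o(J)) = (-1*(-479703) + 99840)/(-502/5 - 305/(-329 + 25)) = (479703 + 99840)/(-502/5 - 305/(-304)) = 579543/(-502/5 - 305*(-1/304)) = 579543/(-502/5 + 305/304) = 579543/(-151083/1520) = 579543*(-1520/151083) = -293635120/50361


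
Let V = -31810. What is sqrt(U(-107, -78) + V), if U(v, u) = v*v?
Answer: I*sqrt(20361) ≈ 142.69*I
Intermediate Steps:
U(v, u) = v**2
sqrt(U(-107, -78) + V) = sqrt((-107)**2 - 31810) = sqrt(11449 - 31810) = sqrt(-20361) = I*sqrt(20361)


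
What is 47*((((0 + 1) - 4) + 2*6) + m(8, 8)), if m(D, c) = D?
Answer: 799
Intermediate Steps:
47*((((0 + 1) - 4) + 2*6) + m(8, 8)) = 47*((((0 + 1) - 4) + 2*6) + 8) = 47*(((1 - 4) + 12) + 8) = 47*((-3 + 12) + 8) = 47*(9 + 8) = 47*17 = 799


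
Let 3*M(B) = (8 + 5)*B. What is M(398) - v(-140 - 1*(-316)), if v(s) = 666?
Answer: 3176/3 ≈ 1058.7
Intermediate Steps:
M(B) = 13*B/3 (M(B) = ((8 + 5)*B)/3 = (13*B)/3 = 13*B/3)
M(398) - v(-140 - 1*(-316)) = (13/3)*398 - 1*666 = 5174/3 - 666 = 3176/3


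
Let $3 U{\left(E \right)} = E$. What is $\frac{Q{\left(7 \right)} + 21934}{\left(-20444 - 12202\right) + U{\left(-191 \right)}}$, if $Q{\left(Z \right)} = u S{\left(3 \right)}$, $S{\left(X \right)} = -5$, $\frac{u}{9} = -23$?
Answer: $- \frac{68907}{98129} \approx -0.70221$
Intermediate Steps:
$u = -207$ ($u = 9 \left(-23\right) = -207$)
$U{\left(E \right)} = \frac{E}{3}$
$Q{\left(Z \right)} = 1035$ ($Q{\left(Z \right)} = \left(-207\right) \left(-5\right) = 1035$)
$\frac{Q{\left(7 \right)} + 21934}{\left(-20444 - 12202\right) + U{\left(-191 \right)}} = \frac{1035 + 21934}{\left(-20444 - 12202\right) + \frac{1}{3} \left(-191\right)} = \frac{22969}{\left(-20444 - 12202\right) - \frac{191}{3}} = \frac{22969}{-32646 - \frac{191}{3}} = \frac{22969}{- \frac{98129}{3}} = 22969 \left(- \frac{3}{98129}\right) = - \frac{68907}{98129}$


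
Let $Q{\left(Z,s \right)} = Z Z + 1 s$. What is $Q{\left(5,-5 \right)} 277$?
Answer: $5540$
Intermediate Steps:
$Q{\left(Z,s \right)} = s + Z^{2}$ ($Q{\left(Z,s \right)} = Z^{2} + s = s + Z^{2}$)
$Q{\left(5,-5 \right)} 277 = \left(-5 + 5^{2}\right) 277 = \left(-5 + 25\right) 277 = 20 \cdot 277 = 5540$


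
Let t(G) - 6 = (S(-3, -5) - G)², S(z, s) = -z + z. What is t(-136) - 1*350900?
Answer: -332398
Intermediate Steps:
S(z, s) = 0
t(G) = 6 + G² (t(G) = 6 + (0 - G)² = 6 + (-G)² = 6 + G²)
t(-136) - 1*350900 = (6 + (-136)²) - 1*350900 = (6 + 18496) - 350900 = 18502 - 350900 = -332398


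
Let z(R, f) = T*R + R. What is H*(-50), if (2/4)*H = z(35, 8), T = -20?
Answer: 66500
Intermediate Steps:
z(R, f) = -19*R (z(R, f) = -20*R + R = -19*R)
H = -1330 (H = 2*(-19*35) = 2*(-665) = -1330)
H*(-50) = -1330*(-50) = 66500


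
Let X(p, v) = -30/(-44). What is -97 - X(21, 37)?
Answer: -2149/22 ≈ -97.682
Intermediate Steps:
X(p, v) = 15/22 (X(p, v) = -30*(-1/44) = 15/22)
-97 - X(21, 37) = -97 - 1*15/22 = -97 - 15/22 = -2149/22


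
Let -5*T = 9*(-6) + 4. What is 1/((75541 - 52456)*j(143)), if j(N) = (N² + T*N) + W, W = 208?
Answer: 1/509878395 ≈ 1.9613e-9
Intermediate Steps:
T = 10 (T = -(9*(-6) + 4)/5 = -(-54 + 4)/5 = -⅕*(-50) = 10)
j(N) = 208 + N² + 10*N (j(N) = (N² + 10*N) + 208 = 208 + N² + 10*N)
1/((75541 - 52456)*j(143)) = 1/((75541 - 52456)*(208 + 143² + 10*143)) = 1/(23085*(208 + 20449 + 1430)) = (1/23085)/22087 = (1/23085)*(1/22087) = 1/509878395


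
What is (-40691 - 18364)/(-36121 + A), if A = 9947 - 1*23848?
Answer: 19685/16674 ≈ 1.1806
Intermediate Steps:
A = -13901 (A = 9947 - 23848 = -13901)
(-40691 - 18364)/(-36121 + A) = (-40691 - 18364)/(-36121 - 13901) = -59055/(-50022) = -59055*(-1/50022) = 19685/16674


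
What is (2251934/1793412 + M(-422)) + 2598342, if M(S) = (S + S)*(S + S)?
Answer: 2968705952635/896706 ≈ 3.3107e+6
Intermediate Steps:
M(S) = 4*S² (M(S) = (2*S)*(2*S) = 4*S²)
(2251934/1793412 + M(-422)) + 2598342 = (2251934/1793412 + 4*(-422)²) + 2598342 = (2251934*(1/1793412) + 4*178084) + 2598342 = (1125967/896706 + 712336) + 2598342 = 638757091183/896706 + 2598342 = 2968705952635/896706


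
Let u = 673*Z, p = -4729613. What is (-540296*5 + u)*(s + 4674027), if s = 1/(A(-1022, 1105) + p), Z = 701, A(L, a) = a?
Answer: -49279142513624367505/4728508 ≈ -1.0422e+13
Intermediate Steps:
u = 471773 (u = 673*701 = 471773)
s = -1/4728508 (s = 1/(1105 - 4729613) = 1/(-4728508) = -1/4728508 ≈ -2.1148e-7)
(-540296*5 + u)*(s + 4674027) = (-540296*5 + 471773)*(-1/4728508 + 4674027) = (-2701480 + 471773)*(22101174061715/4728508) = -2229707*22101174061715/4728508 = -49279142513624367505/4728508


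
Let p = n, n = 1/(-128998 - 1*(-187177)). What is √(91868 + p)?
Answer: √310954442752767/58179 ≈ 303.10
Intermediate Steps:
n = 1/58179 (n = 1/(-128998 + 187177) = 1/58179 ≈ 1.7188e-5)
p = 1/58179 ≈ 1.7188e-5
√(91868 + p) = √(91868 + 1/58179) = √(5344788373/58179) = √310954442752767/58179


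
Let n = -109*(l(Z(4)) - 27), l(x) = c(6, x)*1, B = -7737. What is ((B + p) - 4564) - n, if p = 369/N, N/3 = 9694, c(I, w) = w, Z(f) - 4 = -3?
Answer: -146718567/9694 ≈ -15135.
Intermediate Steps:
Z(f) = 1 (Z(f) = 4 - 3 = 1)
N = 29082 (N = 3*9694 = 29082)
l(x) = x (l(x) = x*1 = x)
p = 123/9694 (p = 369/29082 = 369*(1/29082) = 123/9694 ≈ 0.012688)
n = 2834 (n = -109*(1 - 27) = -109*(-26) = 2834)
((B + p) - 4564) - n = ((-7737 + 123/9694) - 4564) - 1*2834 = (-75002355/9694 - 4564) - 2834 = -119245771/9694 - 2834 = -146718567/9694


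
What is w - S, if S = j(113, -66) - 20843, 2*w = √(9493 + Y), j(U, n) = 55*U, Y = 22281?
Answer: 14628 + √31774/2 ≈ 14717.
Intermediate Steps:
w = √31774/2 (w = √(9493 + 22281)/2 = √31774/2 ≈ 89.126)
S = -14628 (S = 55*113 - 20843 = 6215 - 20843 = -14628)
w - S = √31774/2 - 1*(-14628) = √31774/2 + 14628 = 14628 + √31774/2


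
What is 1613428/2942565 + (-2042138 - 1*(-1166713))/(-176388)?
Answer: 953528101063/173011051740 ≈ 5.5114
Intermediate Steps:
1613428/2942565 + (-2042138 - 1*(-1166713))/(-176388) = 1613428*(1/2942565) + (-2042138 + 1166713)*(-1/176388) = 1613428/2942565 - 875425*(-1/176388) = 1613428/2942565 + 875425/176388 = 953528101063/173011051740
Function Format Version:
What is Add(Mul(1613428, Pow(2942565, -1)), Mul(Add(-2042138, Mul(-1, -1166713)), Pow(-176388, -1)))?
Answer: Rational(953528101063, 173011051740) ≈ 5.5114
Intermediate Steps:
Add(Mul(1613428, Pow(2942565, -1)), Mul(Add(-2042138, Mul(-1, -1166713)), Pow(-176388, -1))) = Add(Mul(1613428, Rational(1, 2942565)), Mul(Add(-2042138, 1166713), Rational(-1, 176388))) = Add(Rational(1613428, 2942565), Mul(-875425, Rational(-1, 176388))) = Add(Rational(1613428, 2942565), Rational(875425, 176388)) = Rational(953528101063, 173011051740)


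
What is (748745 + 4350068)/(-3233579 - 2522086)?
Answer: -5098813/5755665 ≈ -0.88588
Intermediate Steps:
(748745 + 4350068)/(-3233579 - 2522086) = 5098813/(-5755665) = 5098813*(-1/5755665) = -5098813/5755665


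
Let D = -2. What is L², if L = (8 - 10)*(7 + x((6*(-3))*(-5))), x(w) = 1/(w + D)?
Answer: 380689/1936 ≈ 196.64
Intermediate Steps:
x(w) = 1/(-2 + w) (x(w) = 1/(w - 2) = 1/(-2 + w))
L = -617/44 (L = (8 - 10)*(7 + 1/(-2 + (6*(-3))*(-5))) = -2*(7 + 1/(-2 - 18*(-5))) = -2*(7 + 1/(-2 + 90)) = -2*(7 + 1/88) = -2*617/88 = -617/44 ≈ -14.023)
L² = (-617/44)² = 380689/1936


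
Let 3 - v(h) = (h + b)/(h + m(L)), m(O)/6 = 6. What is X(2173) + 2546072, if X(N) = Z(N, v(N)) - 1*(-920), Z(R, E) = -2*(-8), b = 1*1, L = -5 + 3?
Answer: 2547008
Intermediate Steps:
L = -2
m(O) = 36 (m(O) = 6*6 = 36)
b = 1
v(h) = 3 - (1 + h)/(36 + h) (v(h) = 3 - (h + 1)/(h + 36) = 3 - (1 + h)/(36 + h))
Z(R, E) = 16
X(N) = 936 (X(N) = 16 - 1*(-920) = 16 + 920 = 936)
X(2173) + 2546072 = 936 + 2546072 = 2547008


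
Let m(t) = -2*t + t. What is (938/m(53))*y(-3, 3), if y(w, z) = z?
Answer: -2814/53 ≈ -53.094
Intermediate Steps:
m(t) = -t
(938/m(53))*y(-3, 3) = (938/((-1*53)))*3 = (938/(-53))*3 = (938*(-1/53))*3 = -938/53*3 = -2814/53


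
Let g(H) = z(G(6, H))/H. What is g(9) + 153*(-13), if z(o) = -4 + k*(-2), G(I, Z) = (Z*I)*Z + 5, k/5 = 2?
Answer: -5975/3 ≈ -1991.7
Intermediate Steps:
k = 10 (k = 5*2 = 10)
G(I, Z) = 5 + I*Z² (G(I, Z) = (I*Z)*Z + 5 = I*Z² + 5 = 5 + I*Z²)
z(o) = -24 (z(o) = -4 + 10*(-2) = -4 - 20 = -24)
g(H) = -24/H
g(9) + 153*(-13) = -24/9 + 153*(-13) = -24*⅑ - 1989 = -8/3 - 1989 = -5975/3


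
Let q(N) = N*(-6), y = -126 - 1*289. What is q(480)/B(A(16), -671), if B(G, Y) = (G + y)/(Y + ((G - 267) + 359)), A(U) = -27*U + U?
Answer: -955200/277 ≈ -3448.4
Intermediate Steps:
y = -415 (y = -126 - 289 = -415)
A(U) = -26*U
q(N) = -6*N
B(G, Y) = (-415 + G)/(92 + G + Y) (B(G, Y) = (G - 415)/(Y + ((G - 267) + 359)) = (-415 + G)/(Y + ((-267 + G) + 359)) = (-415 + G)/(Y + (92 + G)) = (-415 + G)/(92 + G + Y))
q(480)/B(A(16), -671) = (-6*480)/(((-415 - 26*16)/(92 - 26*16 - 671))) = -2880*(92 - 416 - 671)/(-415 - 416) = -2880/(-831/(-995)) = -2880/((-1/995*(-831))) = -2880/831/995 = -2880*995/831 = -955200/277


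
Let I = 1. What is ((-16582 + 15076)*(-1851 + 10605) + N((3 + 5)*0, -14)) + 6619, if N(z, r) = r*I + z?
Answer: -13176919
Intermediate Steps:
N(z, r) = r + z (N(z, r) = r*1 + z = r + z)
((-16582 + 15076)*(-1851 + 10605) + N((3 + 5)*0, -14)) + 6619 = ((-16582 + 15076)*(-1851 + 10605) + (-14 + (3 + 5)*0)) + 6619 = (-1506*8754 + (-14 + 8*0)) + 6619 = (-13183524 + (-14 + 0)) + 6619 = (-13183524 - 14) + 6619 = -13183538 + 6619 = -13176919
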